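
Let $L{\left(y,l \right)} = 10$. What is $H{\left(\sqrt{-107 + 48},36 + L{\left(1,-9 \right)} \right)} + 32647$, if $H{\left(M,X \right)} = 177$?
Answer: $32824$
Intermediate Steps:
$H{\left(\sqrt{-107 + 48},36 + L{\left(1,-9 \right)} \right)} + 32647 = 177 + 32647 = 32824$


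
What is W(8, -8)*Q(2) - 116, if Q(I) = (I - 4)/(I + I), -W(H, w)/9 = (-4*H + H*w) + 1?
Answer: -1087/2 ≈ -543.50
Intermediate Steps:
W(H, w) = -9 + 36*H - 9*H*w (W(H, w) = -9*((-4*H + H*w) + 1) = -9*(1 - 4*H + H*w) = -9 + 36*H - 9*H*w)
Q(I) = (-4 + I)/(2*I) (Q(I) = (-4 + I)/((2*I)) = (-4 + I)*(1/(2*I)) = (-4 + I)/(2*I))
W(8, -8)*Q(2) - 116 = (-9 + 36*8 - 9*8*(-8))*((½)*(-4 + 2)/2) - 116 = (-9 + 288 + 576)*((½)*(½)*(-2)) - 116 = 855*(-½) - 116 = -855/2 - 116 = -1087/2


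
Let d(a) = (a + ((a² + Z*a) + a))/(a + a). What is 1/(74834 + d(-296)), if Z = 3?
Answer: 2/149377 ≈ 1.3389e-5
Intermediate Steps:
d(a) = (a² + 5*a)/(2*a) (d(a) = (a + ((a² + 3*a) + a))/(a + a) = (a + (a² + 4*a))/((2*a)) = (a² + 5*a)*(1/(2*a)) = (a² + 5*a)/(2*a))
1/(74834 + d(-296)) = 1/(74834 + (5/2 + (½)*(-296))) = 1/(74834 + (5/2 - 148)) = 1/(74834 - 291/2) = 1/(149377/2) = 2/149377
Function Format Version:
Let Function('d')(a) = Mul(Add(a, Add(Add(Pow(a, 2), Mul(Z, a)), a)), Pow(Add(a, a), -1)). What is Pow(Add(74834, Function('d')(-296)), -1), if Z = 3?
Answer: Rational(2, 149377) ≈ 1.3389e-5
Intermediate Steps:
Function('d')(a) = Mul(Rational(1, 2), Pow(a, -1), Add(Pow(a, 2), Mul(5, a))) (Function('d')(a) = Mul(Add(a, Add(Add(Pow(a, 2), Mul(3, a)), a)), Pow(Add(a, a), -1)) = Mul(Add(a, Add(Pow(a, 2), Mul(4, a))), Pow(Mul(2, a), -1)) = Mul(Add(Pow(a, 2), Mul(5, a)), Mul(Rational(1, 2), Pow(a, -1))) = Mul(Rational(1, 2), Pow(a, -1), Add(Pow(a, 2), Mul(5, a))))
Pow(Add(74834, Function('d')(-296)), -1) = Pow(Add(74834, Add(Rational(5, 2), Mul(Rational(1, 2), -296))), -1) = Pow(Add(74834, Add(Rational(5, 2), -148)), -1) = Pow(Add(74834, Rational(-291, 2)), -1) = Pow(Rational(149377, 2), -1) = Rational(2, 149377)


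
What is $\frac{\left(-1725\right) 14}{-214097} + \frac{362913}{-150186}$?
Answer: $- \frac{24690530887}{10718124014} \approx -2.3036$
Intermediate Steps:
$\frac{\left(-1725\right) 14}{-214097} + \frac{362913}{-150186} = \left(-24150\right) \left(- \frac{1}{214097}\right) + 362913 \left(- \frac{1}{150186}\right) = \frac{24150}{214097} - \frac{120971}{50062} = - \frac{24690530887}{10718124014}$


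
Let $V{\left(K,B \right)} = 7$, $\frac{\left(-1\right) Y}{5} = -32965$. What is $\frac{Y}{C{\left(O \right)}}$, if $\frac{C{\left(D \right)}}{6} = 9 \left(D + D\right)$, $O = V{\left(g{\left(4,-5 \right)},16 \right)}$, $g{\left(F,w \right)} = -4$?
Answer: $\frac{164825}{756} \approx 218.02$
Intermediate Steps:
$Y = 164825$ ($Y = \left(-5\right) \left(-32965\right) = 164825$)
$O = 7$
$C{\left(D \right)} = 108 D$ ($C{\left(D \right)} = 6 \cdot 9 \left(D + D\right) = 6 \cdot 9 \cdot 2 D = 6 \cdot 18 D = 108 D$)
$\frac{Y}{C{\left(O \right)}} = \frac{164825}{108 \cdot 7} = \frac{164825}{756}$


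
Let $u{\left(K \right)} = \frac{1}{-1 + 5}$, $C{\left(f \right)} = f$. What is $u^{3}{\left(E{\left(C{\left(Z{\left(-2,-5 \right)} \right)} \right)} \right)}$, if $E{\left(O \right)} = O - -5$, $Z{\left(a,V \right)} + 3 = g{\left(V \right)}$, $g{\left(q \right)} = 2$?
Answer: $\frac{1}{64} \approx 0.015625$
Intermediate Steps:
$Z{\left(a,V \right)} = -1$ ($Z{\left(a,V \right)} = -3 + 2 = -1$)
$E{\left(O \right)} = 5 + O$ ($E{\left(O \right)} = O + 5 = 5 + O$)
$u{\left(K \right)} = \frac{1}{4}$
$u^{3}{\left(E{\left(C{\left(Z{\left(-2,-5 \right)} \right)} \right)} \right)} = \left(\frac{1}{4}\right)^{3} = \frac{1}{64}$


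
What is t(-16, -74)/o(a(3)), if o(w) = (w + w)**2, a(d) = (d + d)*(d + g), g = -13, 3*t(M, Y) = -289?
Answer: -289/43200 ≈ -0.0066898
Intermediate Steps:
t(M, Y) = -289/3 (t(M, Y) = (1/3)*(-289) = -289/3)
a(d) = 2*d*(-13 + d) (a(d) = (d + d)*(d - 13) = (2*d)*(-13 + d) = 2*d*(-13 + d))
o(w) = 4*w**2 (o(w) = (2*w)**2 = 4*w**2)
t(-16, -74)/o(a(3)) = -289*1/(144*(-13 + 3)**2)/3 = -289/(3*(4*(2*3*(-10))**2)) = -289/(3*(4*(-60)**2)) = -289/(3*(4*3600)) = -289/3/14400 = -289/3*1/14400 = -289/43200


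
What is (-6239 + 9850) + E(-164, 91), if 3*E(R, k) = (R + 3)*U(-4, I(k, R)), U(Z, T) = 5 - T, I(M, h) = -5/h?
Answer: 1645397/492 ≈ 3344.3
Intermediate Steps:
E(R, k) = (3 + R)*(5 + 5/R)/3 (E(R, k) = ((R + 3)*(5 - (-5)/R))/3 = ((3 + R)*(5 + 5/R))/3 = (3 + R)*(5 + 5/R)/3)
(-6239 + 9850) + E(-164, 91) = (-6239 + 9850) + (5/3)*(1 - 164)*(3 - 164)/(-164) = 3611 + (5/3)*(-1/164)*(-163)*(-161) = 3611 - 131215/492 = 1645397/492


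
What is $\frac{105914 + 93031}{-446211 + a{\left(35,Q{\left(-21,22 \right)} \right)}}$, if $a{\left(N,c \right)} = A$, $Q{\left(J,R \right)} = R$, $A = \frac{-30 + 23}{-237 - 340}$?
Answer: $- \frac{22958253}{51492748} \approx -0.44585$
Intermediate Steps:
$A = \frac{7}{577}$ ($A = - \frac{7}{-577} = \left(-7\right) \left(- \frac{1}{577}\right) = \frac{7}{577} \approx 0.012132$)
$a{\left(N,c \right)} = \frac{7}{577}$
$\frac{105914 + 93031}{-446211 + a{\left(35,Q{\left(-21,22 \right)} \right)}} = \frac{105914 + 93031}{-446211 + \frac{7}{577}} = \frac{198945}{- \frac{257463740}{577}} = 198945 \left(- \frac{577}{257463740}\right) = - \frac{22958253}{51492748}$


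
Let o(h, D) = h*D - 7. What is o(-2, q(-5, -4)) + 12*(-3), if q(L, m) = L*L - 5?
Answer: -83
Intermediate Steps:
q(L, m) = -5 + L² (q(L, m) = L² - 5 = -5 + L²)
o(h, D) = -7 + D*h (o(h, D) = D*h - 7 = -7 + D*h)
o(-2, q(-5, -4)) + 12*(-3) = (-7 + (-5 + (-5)²)*(-2)) + 12*(-3) = (-7 + (-5 + 25)*(-2)) - 36 = (-7 + 20*(-2)) - 36 = (-7 - 40) - 36 = -47 - 36 = -83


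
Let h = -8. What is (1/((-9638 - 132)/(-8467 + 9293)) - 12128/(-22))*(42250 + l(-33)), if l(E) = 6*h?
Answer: 1249942929594/53735 ≈ 2.3261e+7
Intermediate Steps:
l(E) = -48 (l(E) = 6*(-8) = -48)
(1/((-9638 - 132)/(-8467 + 9293)) - 12128/(-22))*(42250 + l(-33)) = (1/((-9638 - 132)/(-8467 + 9293)) - 12128/(-22))*(42250 - 48) = (1/(-9770/826) - 12128*(-1)/22)*42202 = (1/(-9770*1/826) - 758*(-8/11))*42202 = (1/(-4885/413) + 6064/11)*42202 = (-413/4885 + 6064/11)*42202 = (29618097/53735)*42202 = 1249942929594/53735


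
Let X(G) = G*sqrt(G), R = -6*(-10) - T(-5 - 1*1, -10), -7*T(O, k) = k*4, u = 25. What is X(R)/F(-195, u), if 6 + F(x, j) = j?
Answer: 40*sqrt(665)/49 ≈ 21.051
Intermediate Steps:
T(O, k) = -4*k/7 (T(O, k) = -k*4/7 = -4*k/7)
F(x, j) = -6 + j
R = 380/7 (R = -6*(-10) - (-4)*(-10)/7 = 60 - 1*40/7 = 60 - 40/7 = 380/7 ≈ 54.286)
X(G) = G**(3/2)
X(R)/F(-195, u) = (380/7)**(3/2)/(-6 + 25) = (760*sqrt(665)/49)/19 = (760*sqrt(665)/49)*(1/19) = 40*sqrt(665)/49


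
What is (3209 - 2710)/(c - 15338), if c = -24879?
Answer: -499/40217 ≈ -0.012408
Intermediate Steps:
(3209 - 2710)/(c - 15338) = (3209 - 2710)/(-24879 - 15338) = 499/(-40217) = 499*(-1/40217) = -499/40217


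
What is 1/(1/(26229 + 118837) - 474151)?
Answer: -145066/68783188965 ≈ -2.1090e-6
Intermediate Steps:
1/(1/(26229 + 118837) - 474151) = 1/(1/145066 - 474151) = 1/(-68783188965/145066) = -145066/68783188965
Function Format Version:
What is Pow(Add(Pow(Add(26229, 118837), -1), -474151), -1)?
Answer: Rational(-145066, 68783188965) ≈ -2.1090e-6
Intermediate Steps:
Pow(Add(Pow(Add(26229, 118837), -1), -474151), -1) = Pow(Add(Pow(145066, -1), -474151), -1) = Pow(Add(Rational(1, 145066), -474151), -1) = Pow(Rational(-68783188965, 145066), -1) = Rational(-145066, 68783188965)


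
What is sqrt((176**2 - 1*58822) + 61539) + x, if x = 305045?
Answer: 305045 + sqrt(33693) ≈ 3.0523e+5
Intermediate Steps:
sqrt((176**2 - 1*58822) + 61539) + x = sqrt((176**2 - 1*58822) + 61539) + 305045 = sqrt((30976 - 58822) + 61539) + 305045 = sqrt(-27846 + 61539) + 305045 = sqrt(33693) + 305045 = 305045 + sqrt(33693)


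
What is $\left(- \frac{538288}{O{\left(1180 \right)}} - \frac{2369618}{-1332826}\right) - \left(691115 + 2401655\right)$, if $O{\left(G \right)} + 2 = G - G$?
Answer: $- \frac{1881699888729}{666413} \approx -2.8236 \cdot 10^{6}$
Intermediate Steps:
$O{\left(G \right)} = -2$ ($O{\left(G \right)} = -2 + \left(G - G\right) = -2 + 0 = -2$)
$\left(- \frac{538288}{O{\left(1180 \right)}} - \frac{2369618}{-1332826}\right) - \left(691115 + 2401655\right) = \left(- \frac{538288}{-2} - \frac{2369618}{-1332826}\right) - \left(691115 + 2401655\right) = \left(\left(-538288\right) \left(- \frac{1}{2}\right) - - \frac{1184809}{666413}\right) - 3092770 = \left(269144 + \frac{1184809}{666413}\right) - 3092770 = \frac{179362245281}{666413} - 3092770 = - \frac{1881699888729}{666413}$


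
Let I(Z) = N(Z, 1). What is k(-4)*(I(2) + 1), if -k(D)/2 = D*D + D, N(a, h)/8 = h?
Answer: -216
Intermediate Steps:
N(a, h) = 8*h
I(Z) = 8 (I(Z) = 8*1 = 8)
k(D) = -2*D - 2*D² (k(D) = -2*(D*D + D) = -2*(D² + D) = -2*(D + D²) = -2*D - 2*D²)
k(-4)*(I(2) + 1) = (-2*(-4)*(1 - 4))*(8 + 1) = -2*(-4)*(-3)*9 = -24*9 = -216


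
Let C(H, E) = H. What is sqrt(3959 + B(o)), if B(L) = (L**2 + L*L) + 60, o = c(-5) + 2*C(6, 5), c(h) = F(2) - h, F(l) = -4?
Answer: sqrt(4357) ≈ 66.008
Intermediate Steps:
c(h) = -4 - h
o = 13 (o = (-4 - 1*(-5)) + 2*6 = (-4 + 5) + 12 = 1 + 12 = 13)
B(L) = 60 + 2*L**2 (B(L) = (L**2 + L**2) + 60 = 2*L**2 + 60 = 60 + 2*L**2)
sqrt(3959 + B(o)) = sqrt(3959 + (60 + 2*13**2)) = sqrt(3959 + (60 + 2*169)) = sqrt(3959 + (60 + 338)) = sqrt(3959 + 398) = sqrt(4357)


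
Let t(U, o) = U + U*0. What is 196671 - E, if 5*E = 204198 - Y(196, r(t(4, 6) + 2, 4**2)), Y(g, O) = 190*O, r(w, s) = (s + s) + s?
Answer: 788277/5 ≈ 1.5766e+5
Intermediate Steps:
t(U, o) = U (t(U, o) = U + 0 = U)
r(w, s) = 3*s (r(w, s) = 2*s + s = 3*s)
E = 195078/5 (E = (204198 - 190*3*4**2)/5 = (204198 - 190*3*16)/5 = (204198 - 190*48)/5 = (204198 - 1*9120)/5 = (204198 - 9120)/5 = (1/5)*195078 = 195078/5 ≈ 39016.)
196671 - E = 196671 - 1*195078/5 = 196671 - 195078/5 = 788277/5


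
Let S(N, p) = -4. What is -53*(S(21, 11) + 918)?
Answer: -48442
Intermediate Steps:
-53*(S(21, 11) + 918) = -53*(-4 + 918) = -53*914 = -48442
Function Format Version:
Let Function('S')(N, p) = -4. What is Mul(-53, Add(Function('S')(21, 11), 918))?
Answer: -48442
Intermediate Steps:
Mul(-53, Add(Function('S')(21, 11), 918)) = Mul(-53, Add(-4, 918)) = Mul(-53, 914) = -48442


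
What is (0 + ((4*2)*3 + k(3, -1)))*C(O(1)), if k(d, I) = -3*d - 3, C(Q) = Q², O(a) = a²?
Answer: 12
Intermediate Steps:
k(d, I) = -3 - 3*d
(0 + ((4*2)*3 + k(3, -1)))*C(O(1)) = (0 + ((4*2)*3 + (-3 - 3*3)))*(1²)² = (0 + (8*3 + (-3 - 9)))*1² = (0 + (24 - 12))*1 = (0 + 12)*1 = 12*1 = 12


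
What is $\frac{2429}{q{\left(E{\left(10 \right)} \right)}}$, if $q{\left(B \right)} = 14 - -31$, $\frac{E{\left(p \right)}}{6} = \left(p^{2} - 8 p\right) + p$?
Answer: $\frac{2429}{45} \approx 53.978$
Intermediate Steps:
$E{\left(p \right)} = - 42 p + 6 p^{2}$ ($E{\left(p \right)} = 6 \left(\left(p^{2} - 8 p\right) + p\right) = 6 \left(p^{2} - 7 p\right) = - 42 p + 6 p^{2}$)
$q{\left(B \right)} = 45$ ($q{\left(B \right)} = 14 + 31 = 45$)
$\frac{2429}{q{\left(E{\left(10 \right)} \right)}} = \frac{2429}{45}$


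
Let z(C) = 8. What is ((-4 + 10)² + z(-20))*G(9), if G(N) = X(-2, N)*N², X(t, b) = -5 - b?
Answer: -49896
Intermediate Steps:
G(N) = N²*(-5 - N) (G(N) = (-5 - N)*N² = N²*(-5 - N))
((-4 + 10)² + z(-20))*G(9) = ((-4 + 10)² + 8)*(9²*(-5 - 1*9)) = (6² + 8)*(81*(-5 - 9)) = (36 + 8)*(81*(-14)) = 44*(-1134) = -49896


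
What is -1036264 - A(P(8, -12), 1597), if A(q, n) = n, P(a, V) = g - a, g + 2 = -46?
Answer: -1037861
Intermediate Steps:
g = -48 (g = -2 - 46 = -48)
P(a, V) = -48 - a
-1036264 - A(P(8, -12), 1597) = -1036264 - 1*1597 = -1036264 - 1597 = -1037861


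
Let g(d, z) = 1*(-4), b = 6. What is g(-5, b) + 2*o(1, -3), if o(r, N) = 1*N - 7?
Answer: -24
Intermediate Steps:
g(d, z) = -4
o(r, N) = -7 + N (o(r, N) = N - 7 = -7 + N)
g(-5, b) + 2*o(1, -3) = -4 + 2*(-7 - 3) = -4 + 2*(-10) = -4 - 20 = -24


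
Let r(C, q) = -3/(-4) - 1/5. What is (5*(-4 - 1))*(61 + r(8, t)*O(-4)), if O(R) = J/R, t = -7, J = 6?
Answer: -12035/8 ≈ -1504.4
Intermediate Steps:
O(R) = 6/R
r(C, q) = 11/20 (r(C, q) = -3*(-¼) - 1*⅕ = ¾ - ⅕ = 11/20)
(5*(-4 - 1))*(61 + r(8, t)*O(-4)) = (5*(-4 - 1))*(61 + 11*(6/(-4))/20) = (5*(-5))*(61 + 11*(6*(-¼))/20) = -25*(61 + (11/20)*(-3/2)) = -25*(61 - 33/40) = -25*2407/40 = -12035/8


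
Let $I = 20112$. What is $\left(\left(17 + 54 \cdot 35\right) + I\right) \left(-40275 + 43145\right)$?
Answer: $63194530$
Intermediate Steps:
$\left(\left(17 + 54 \cdot 35\right) + I\right) \left(-40275 + 43145\right) = \left(\left(17 + 54 \cdot 35\right) + 20112\right) \left(-40275 + 43145\right) = \left(\left(17 + 1890\right) + 20112\right) 2870 = \left(1907 + 20112\right) 2870 = 22019 \cdot 2870 = 63194530$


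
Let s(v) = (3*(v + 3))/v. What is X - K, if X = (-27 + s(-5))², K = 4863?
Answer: -104934/25 ≈ -4197.4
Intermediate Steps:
s(v) = (9 + 3*v)/v (s(v) = (3*(3 + v))/v = (9 + 3*v)/v)
X = 16641/25 (X = (-27 + (3 + 9/(-5)))² = (-27 + (3 + 9*(-⅕)))² = (-27 + (3 - 9/5))² = (-27 + 6/5)² = (-129/5)² = 16641/25 ≈ 665.64)
X - K = 16641/25 - 1*4863 = 16641/25 - 4863 = -104934/25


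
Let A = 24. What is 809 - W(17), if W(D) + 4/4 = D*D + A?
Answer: 497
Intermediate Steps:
W(D) = 23 + D² (W(D) = -1 + (D*D + 24) = -1 + (D² + 24) = -1 + (24 + D²) = 23 + D²)
809 - W(17) = 809 - (23 + 17²) = 809 - (23 + 289) = 809 - 1*312 = 809 - 312 = 497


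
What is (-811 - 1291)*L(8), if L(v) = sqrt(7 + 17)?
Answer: -4204*sqrt(6) ≈ -10298.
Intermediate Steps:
L(v) = 2*sqrt(6) (L(v) = sqrt(24) = 2*sqrt(6))
(-811 - 1291)*L(8) = (-811 - 1291)*(2*sqrt(6)) = -4204*sqrt(6)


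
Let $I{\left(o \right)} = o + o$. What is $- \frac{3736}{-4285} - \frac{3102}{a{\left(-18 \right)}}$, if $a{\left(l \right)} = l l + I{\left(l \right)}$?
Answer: $- \frac{2036017}{205680} \approx -9.899$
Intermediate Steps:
$I{\left(o \right)} = 2 o$
$a{\left(l \right)} = l^{2} + 2 l$ ($a{\left(l \right)} = l l + 2 l = l^{2} + 2 l$)
$- \frac{3736}{-4285} - \frac{3102}{a{\left(-18 \right)}} = - \frac{3736}{-4285} - \frac{3102}{\left(-18\right) \left(2 - 18\right)} = \left(-3736\right) \left(- \frac{1}{4285}\right) - \frac{3102}{\left(-18\right) \left(-16\right)} = \frac{3736}{4285} - \frac{3102}{288} = \frac{3736}{4285} - \frac{517}{48} = - \frac{2036017}{205680}$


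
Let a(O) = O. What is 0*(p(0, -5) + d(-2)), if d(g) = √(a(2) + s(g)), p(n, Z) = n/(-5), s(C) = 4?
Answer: 0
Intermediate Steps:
p(n, Z) = -n/5 (p(n, Z) = n*(-⅕) = -n/5)
d(g) = √6 (d(g) = √(2 + 4) = √6)
0*(p(0, -5) + d(-2)) = 0*(-⅕*0 + √6) = 0*(0 + √6) = 0*√6 = 0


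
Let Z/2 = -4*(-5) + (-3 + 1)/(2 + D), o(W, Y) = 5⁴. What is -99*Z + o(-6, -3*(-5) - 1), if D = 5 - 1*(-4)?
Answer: -3299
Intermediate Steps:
D = 9 (D = 5 + 4 = 9)
o(W, Y) = 625
Z = 436/11 (Z = 2*(-4*(-5) + (-3 + 1)/(2 + 9)) = 2*(20 - 2/11) = 2*(218/11) = 436/11 ≈ 39.636)
-99*Z + o(-6, -3*(-5) - 1) = -99*436/11 + 625 = -3924 + 625 = -3299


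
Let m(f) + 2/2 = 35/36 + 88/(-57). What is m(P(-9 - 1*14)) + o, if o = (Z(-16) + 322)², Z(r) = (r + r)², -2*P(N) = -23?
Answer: 1239212669/684 ≈ 1.8117e+6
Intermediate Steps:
P(N) = 23/2 (P(N) = -½*(-23) = 23/2)
Z(r) = 4*r² (Z(r) = (2*r)² = 4*r²)
o = 1811716 (o = (4*(-16)² + 322)² = (4*256 + 322)² = (1024 + 322)² = 1346² = 1811716)
m(f) = -1075/684 (m(f) = -1 + (35/36 + 88/(-57)) = -1 + (35*(1/36) + 88*(-1/57)) = -1 + (35/36 - 88/57) = -1 - 391/684 = -1075/684)
m(P(-9 - 1*14)) + o = -1075/684 + 1811716 = 1239212669/684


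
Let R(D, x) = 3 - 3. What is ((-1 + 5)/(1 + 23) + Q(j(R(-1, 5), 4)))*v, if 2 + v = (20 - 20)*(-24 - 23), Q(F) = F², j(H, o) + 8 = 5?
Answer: -55/3 ≈ -18.333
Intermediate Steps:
R(D, x) = 0
j(H, o) = -3 (j(H, o) = -8 + 5 = -3)
v = -2 (v = -2 + (20 - 20)*(-24 - 23) = -2 + 0*(-47) = -2 + 0 = -2)
((-1 + 5)/(1 + 23) + Q(j(R(-1, 5), 4)))*v = ((-1 + 5)/(1 + 23) + (-3)²)*(-2) = (4/24 + 9)*(-2) = (4*(1/24) + 9)*(-2) = (⅙ + 9)*(-2) = (55/6)*(-2) = -55/3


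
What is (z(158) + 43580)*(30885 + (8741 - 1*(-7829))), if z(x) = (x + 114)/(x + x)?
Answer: 163382250040/79 ≈ 2.0681e+9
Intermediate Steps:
z(x) = (114 + x)/(2*x) (z(x) = (114 + x)/((2*x)) = (114 + x)*(1/(2*x)) = (114 + x)/(2*x))
(z(158) + 43580)*(30885 + (8741 - 1*(-7829))) = ((½)*(114 + 158)/158 + 43580)*(30885 + (8741 - 1*(-7829))) = ((½)*(1/158)*272 + 43580)*(30885 + (8741 + 7829)) = (68/79 + 43580)*(30885 + 16570) = (3442888/79)*47455 = 163382250040/79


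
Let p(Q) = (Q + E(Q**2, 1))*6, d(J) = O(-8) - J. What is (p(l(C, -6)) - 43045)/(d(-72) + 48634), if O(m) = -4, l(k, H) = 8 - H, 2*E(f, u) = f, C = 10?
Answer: -42373/48702 ≈ -0.87005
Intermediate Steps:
E(f, u) = f/2
d(J) = -4 - J
p(Q) = 3*Q**2 + 6*Q (p(Q) = (Q + Q**2/2)*6 = 3*Q**2 + 6*Q)
(p(l(C, -6)) - 43045)/(d(-72) + 48634) = (3*(8 - 1*(-6))*(2 + (8 - 1*(-6))) - 43045)/((-4 - 1*(-72)) + 48634) = (3*(8 + 6)*(2 + (8 + 6)) - 43045)/((-4 + 72) + 48634) = (3*14*(2 + 14) - 43045)/(68 + 48634) = (3*14*16 - 43045)/48702 = (672 - 43045)*(1/48702) = -42373*1/48702 = -42373/48702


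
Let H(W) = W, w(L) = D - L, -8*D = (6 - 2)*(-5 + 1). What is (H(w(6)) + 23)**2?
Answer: 361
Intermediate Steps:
D = 2 (D = -(6 - 2)*(-5 + 1)/8 = -(-4)/2 = -1/8*(-16) = 2)
w(L) = 2 - L
(H(w(6)) + 23)**2 = ((2 - 1*6) + 23)**2 = ((2 - 6) + 23)**2 = (-4 + 23)**2 = 19**2 = 361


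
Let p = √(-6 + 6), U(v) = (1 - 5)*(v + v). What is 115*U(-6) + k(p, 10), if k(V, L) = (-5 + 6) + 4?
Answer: 5525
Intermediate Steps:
U(v) = -8*v
p = 0 (p = √0 = 0)
k(V, L) = 5 (k(V, L) = 1 + 4 = 5)
115*U(-6) + k(p, 10) = 115*(-8*(-6)) + 5 = 115*48 + 5 = 5520 + 5 = 5525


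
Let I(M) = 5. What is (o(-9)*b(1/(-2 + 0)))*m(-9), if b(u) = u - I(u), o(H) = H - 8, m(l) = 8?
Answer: 748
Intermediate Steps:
o(H) = -8 + H
b(u) = -5 + u (b(u) = u - 1*5 = u - 5 = -5 + u)
(o(-9)*b(1/(-2 + 0)))*m(-9) = ((-8 - 9)*(-5 + 1/(-2 + 0)))*8 = -17*(-5 + 1/(-2))*8 = -17*(-5 - ½)*8 = -17*(-11/2)*8 = (187/2)*8 = 748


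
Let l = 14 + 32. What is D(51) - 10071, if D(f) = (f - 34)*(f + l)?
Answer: -8422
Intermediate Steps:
l = 46
D(f) = (-34 + f)*(46 + f) (D(f) = (f - 34)*(f + 46) = (-34 + f)*(46 + f))
D(51) - 10071 = (-1564 + 51**2 + 12*51) - 10071 = (-1564 + 2601 + 612) - 10071 = 1649 - 10071 = -8422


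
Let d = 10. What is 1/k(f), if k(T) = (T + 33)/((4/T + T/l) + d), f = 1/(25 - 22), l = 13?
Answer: 859/1300 ≈ 0.66077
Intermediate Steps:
f = ⅓ (f = 1/3 = ⅓ ≈ 0.33333)
k(T) = (33 + T)/(10 + 4/T + T/13) (k(T) = (T + 33)/((4/T + T/13) + 10) = (33 + T)/((4/T + T*(1/13)) + 10) = (33 + T)/((4/T + T/13) + 10) = (33 + T)/(10 + 4/T + T/13))
1/k(f) = 1/(13*(⅓)*(33 + ⅓)/(52 + (⅓)² + 130*(⅓))) = 1/(13*(⅓)*(100/3)/(52 + ⅑ + 130/3)) = 1/(13*(⅓)*(100/3)/(859/9)) = 1/(13*(⅓)*(9/859)*(100/3)) = 1/(1300/859) = 859/1300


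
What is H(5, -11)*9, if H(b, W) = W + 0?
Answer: -99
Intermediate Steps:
H(b, W) = W
H(5, -11)*9 = -11*9 = -99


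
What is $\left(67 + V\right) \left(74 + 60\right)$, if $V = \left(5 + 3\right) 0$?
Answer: $8978$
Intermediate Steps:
$V = 0$ ($V = 8 \cdot 0 = 0$)
$\left(67 + V\right) \left(74 + 60\right) = \left(67 + 0\right) \left(74 + 60\right) = 67 \cdot 134 = 8978$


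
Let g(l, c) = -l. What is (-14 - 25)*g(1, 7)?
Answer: 39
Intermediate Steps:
(-14 - 25)*g(1, 7) = (-14 - 25)*(-1*1) = -39*(-1) = 39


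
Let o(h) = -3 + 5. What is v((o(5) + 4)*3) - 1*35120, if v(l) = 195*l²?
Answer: 28060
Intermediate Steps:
o(h) = 2
v((o(5) + 4)*3) - 1*35120 = 195*((2 + 4)*3)² - 1*35120 = 195*(6*3)² - 35120 = 195*18² - 35120 = 195*324 - 35120 = 63180 - 35120 = 28060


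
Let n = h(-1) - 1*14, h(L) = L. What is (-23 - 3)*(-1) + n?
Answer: 11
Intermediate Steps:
n = -15 (n = -1 - 1*14 = -1 - 14 = -15)
(-23 - 3)*(-1) + n = (-23 - 3)*(-1) - 15 = -26*(-1) - 15 = 26 - 15 = 11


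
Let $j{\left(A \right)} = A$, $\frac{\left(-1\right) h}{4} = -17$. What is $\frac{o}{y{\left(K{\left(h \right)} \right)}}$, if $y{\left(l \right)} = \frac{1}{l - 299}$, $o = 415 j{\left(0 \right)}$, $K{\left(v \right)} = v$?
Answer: $0$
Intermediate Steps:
$h = 68$ ($h = \left(-4\right) \left(-17\right) = 68$)
$o = 0$ ($o = 415 \cdot 0 = 0$)
$y{\left(l \right)} = \frac{1}{-299 + l}$
$\frac{o}{y{\left(K{\left(h \right)} \right)}} = \frac{0}{\frac{1}{-299 + 68}} = \frac{0}{\frac{1}{-231}} = \frac{0}{- \frac{1}{231}} = 0 \left(-231\right) = 0$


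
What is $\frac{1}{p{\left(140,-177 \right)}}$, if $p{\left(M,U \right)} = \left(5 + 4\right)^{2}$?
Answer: $\frac{1}{81} \approx 0.012346$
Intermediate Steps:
$p{\left(M,U \right)} = 81$ ($p{\left(M,U \right)} = 9^{2} = 81$)
$\frac{1}{p{\left(140,-177 \right)}} = \frac{1}{81}$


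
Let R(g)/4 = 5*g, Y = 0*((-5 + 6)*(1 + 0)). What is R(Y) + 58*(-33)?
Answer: -1914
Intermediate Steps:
Y = 0 (Y = 0*(1*1) = 0*1 = 0)
R(g) = 20*g (R(g) = 4*(5*g) = 20*g)
R(Y) + 58*(-33) = 20*0 + 58*(-33) = 0 - 1914 = -1914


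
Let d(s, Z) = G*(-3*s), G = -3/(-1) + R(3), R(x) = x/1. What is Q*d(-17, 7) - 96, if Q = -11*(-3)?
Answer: 10002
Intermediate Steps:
R(x) = x (R(x) = x*1 = x)
G = 6 (G = -3/(-1) + 3 = -3*(-1) + 3 = 3 + 3 = 6)
d(s, Z) = -18*s (d(s, Z) = 6*(-3*s) = -18*s)
Q = 33
Q*d(-17, 7) - 96 = 33*(-18*(-17)) - 96 = 33*306 - 96 = 10098 - 96 = 10002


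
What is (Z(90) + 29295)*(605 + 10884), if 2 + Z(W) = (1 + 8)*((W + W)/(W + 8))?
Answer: 16500122663/49 ≈ 3.3674e+8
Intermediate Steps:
Z(W) = -2 + 18*W/(8 + W) (Z(W) = -2 + (1 + 8)*((W + W)/(W + 8)) = -2 + 9*((2*W)/(8 + W)) = -2 + 9*(2*W/(8 + W)) = -2 + 18*W/(8 + W))
(Z(90) + 29295)*(605 + 10884) = (16*(-1 + 90)/(8 + 90) + 29295)*(605 + 10884) = (16*89/98 + 29295)*11489 = (16*(1/98)*89 + 29295)*11489 = (712/49 + 29295)*11489 = (1436167/49)*11489 = 16500122663/49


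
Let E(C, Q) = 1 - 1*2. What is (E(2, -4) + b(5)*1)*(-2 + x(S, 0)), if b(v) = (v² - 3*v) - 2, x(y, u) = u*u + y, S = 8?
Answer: 42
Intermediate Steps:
x(y, u) = y + u² (x(y, u) = u² + y = y + u²)
E(C, Q) = -1 (E(C, Q) = 1 - 2 = -1)
b(v) = -2 + v² - 3*v
(E(2, -4) + b(5)*1)*(-2 + x(S, 0)) = (-1 + (-2 + 5² - 3*5)*1)*(-2 + (8 + 0²)) = (-1 + (-2 + 25 - 15)*1)*(-2 + (8 + 0)) = (-1 + 8*1)*(-2 + 8) = (-1 + 8)*6 = 7*6 = 42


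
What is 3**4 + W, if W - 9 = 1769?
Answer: 1859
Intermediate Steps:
W = 1778 (W = 9 + 1769 = 1778)
3**4 + W = 3**4 + 1778 = 81 + 1778 = 1859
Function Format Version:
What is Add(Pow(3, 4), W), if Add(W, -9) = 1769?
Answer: 1859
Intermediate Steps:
W = 1778 (W = Add(9, 1769) = 1778)
Add(Pow(3, 4), W) = Add(Pow(3, 4), 1778) = Add(81, 1778) = 1859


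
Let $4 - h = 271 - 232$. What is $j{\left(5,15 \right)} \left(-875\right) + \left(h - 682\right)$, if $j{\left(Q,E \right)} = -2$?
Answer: $1033$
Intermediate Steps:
$h = -35$ ($h = 4 - \left(271 - 232\right) = 4 - 39 = -35$)
$j{\left(5,15 \right)} \left(-875\right) + \left(h - 682\right) = \left(-2\right) \left(-875\right) - 717 = 1750 - 717 = 1033$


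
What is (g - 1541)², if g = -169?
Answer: 2924100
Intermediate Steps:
(g - 1541)² = (-169 - 1541)² = (-1710)² = 2924100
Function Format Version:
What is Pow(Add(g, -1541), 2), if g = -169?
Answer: 2924100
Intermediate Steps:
Pow(Add(g, -1541), 2) = Pow(Add(-169, -1541), 2) = Pow(-1710, 2) = 2924100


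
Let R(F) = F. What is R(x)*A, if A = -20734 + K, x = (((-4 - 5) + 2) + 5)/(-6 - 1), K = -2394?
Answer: -6608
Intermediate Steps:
x = 2/7 (x = ((-9 + 2) + 5)/(-7) = (-7 + 5)*(-⅐) = -2*(-⅐) = 2/7 ≈ 0.28571)
A = -23128 (A = -20734 - 2394 = -23128)
R(x)*A = (2/7)*(-23128) = -6608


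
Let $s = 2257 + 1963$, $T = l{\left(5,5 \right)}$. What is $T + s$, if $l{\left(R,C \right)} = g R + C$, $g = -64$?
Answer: $3905$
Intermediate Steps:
$l{\left(R,C \right)} = C - 64 R$ ($l{\left(R,C \right)} = - 64 R + C = C - 64 R$)
$T = -315$ ($T = 5 - 320 = -315$)
$s = 4220$
$T + s = -315 + 4220 = 3905$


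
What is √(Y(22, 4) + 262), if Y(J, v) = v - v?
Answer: √262 ≈ 16.186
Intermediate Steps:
Y(J, v) = 0
√(Y(22, 4) + 262) = √(0 + 262) = √262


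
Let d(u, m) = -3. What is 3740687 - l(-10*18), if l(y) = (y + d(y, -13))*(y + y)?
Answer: 3674807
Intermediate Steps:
l(y) = 2*y*(-3 + y) (l(y) = (y - 3)*(y + y) = (-3 + y)*(2*y) = 2*y*(-3 + y))
3740687 - l(-10*18) = 3740687 - 2*(-10*18)*(-3 - 10*18) = 3740687 - 2*(-180)*(-3 - 180) = 3740687 - 2*(-180)*(-183) = 3740687 - 1*65880 = 3740687 - 65880 = 3674807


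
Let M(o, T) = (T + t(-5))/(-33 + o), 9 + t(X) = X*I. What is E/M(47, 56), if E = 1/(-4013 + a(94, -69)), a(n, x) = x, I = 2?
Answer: -7/75517 ≈ -9.2694e-5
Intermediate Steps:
t(X) = -9 + 2*X (t(X) = -9 + X*2 = -9 + 2*X)
E = -1/4082 (E = 1/(-4013 - 69) = 1/(-4082) = -1/4082 ≈ -0.00024498)
M(o, T) = (-19 + T)/(-33 + o) (M(o, T) = (T + (-9 + 2*(-5)))/(-33 + o) = (T + (-9 - 10))/(-33 + o) = (T - 19)/(-33 + o) = (-19 + T)/(-33 + o))
E/M(47, 56) = -(-33 + 47)/(-19 + 56)/4082 = -1/(4082*(37/14)) = -1/(4082*((1/14)*37)) = -1/(4082*37/14) = -1/4082*14/37 = -7/75517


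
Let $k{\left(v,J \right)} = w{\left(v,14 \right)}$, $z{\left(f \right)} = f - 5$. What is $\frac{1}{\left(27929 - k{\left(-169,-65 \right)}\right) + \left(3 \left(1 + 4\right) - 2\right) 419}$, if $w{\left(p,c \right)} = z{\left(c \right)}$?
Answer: $\frac{1}{33367} \approx 2.997 \cdot 10^{-5}$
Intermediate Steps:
$z{\left(f \right)} = -5 + f$ ($z{\left(f \right)} = f - 5 = -5 + f$)
$w{\left(p,c \right)} = -5 + c$
$k{\left(v,J \right)} = 9$ ($k{\left(v,J \right)} = -5 + 14 = 9$)
$\frac{1}{\left(27929 - k{\left(-169,-65 \right)}\right) + \left(3 \left(1 + 4\right) - 2\right) 419} = \frac{1}{\left(27929 - 9\right) + \left(3 \left(1 + 4\right) - 2\right) 419} = \frac{1}{\left(27929 - 9\right) + \left(3 \cdot 5 - 2\right) 419} = \frac{1}{27920 + \left(15 - 2\right) 419} = \frac{1}{27920 + 13 \cdot 419} = \frac{1}{27920 + 5447} = \frac{1}{33367}$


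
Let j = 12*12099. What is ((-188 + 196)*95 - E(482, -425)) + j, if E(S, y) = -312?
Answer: 146260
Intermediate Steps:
j = 145188
((-188 + 196)*95 - E(482, -425)) + j = ((-188 + 196)*95 - 1*(-312)) + 145188 = (8*95 + 312) + 145188 = (760 + 312) + 145188 = 1072 + 145188 = 146260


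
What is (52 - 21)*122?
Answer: 3782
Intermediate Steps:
(52 - 21)*122 = 31*122 = 3782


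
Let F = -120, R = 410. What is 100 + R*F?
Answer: -49100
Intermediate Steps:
100 + R*F = 100 + 410*(-120) = 100 - 49200 = -49100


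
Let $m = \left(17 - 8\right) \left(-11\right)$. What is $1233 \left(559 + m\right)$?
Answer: $567180$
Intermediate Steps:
$m = -99$ ($m = 9 \left(-11\right) = -99$)
$1233 \left(559 + m\right) = 1233 \left(559 - 99\right) = 1233 \cdot 460 = 567180$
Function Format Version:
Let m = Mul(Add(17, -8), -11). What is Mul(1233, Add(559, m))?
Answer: 567180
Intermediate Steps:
m = -99 (m = Mul(9, -11) = -99)
Mul(1233, Add(559, m)) = Mul(1233, Add(559, -99)) = Mul(1233, 460) = 567180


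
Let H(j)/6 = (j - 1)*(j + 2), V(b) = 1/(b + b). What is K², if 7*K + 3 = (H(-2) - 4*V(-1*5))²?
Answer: 5041/30625 ≈ 0.16460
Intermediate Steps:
V(b) = 1/(2*b)
H(j) = 6*(-1 + j)*(2 + j) (H(j) = 6*((j - 1)*(j + 2)) = 6*((-1 + j)*(2 + j)) = 6*(-1 + j)*(2 + j))
K = -71/175 (K = -3/7 + ((-12 + 6*(-2) + 6*(-2)²) - 2/((-1*5)))²/7 = -3/7 + ((-12 - 12 + 6*4) - 2/(-5))²/7 = -3/7 + ((-12 - 12 + 24) - 2*(-1)/5)²/7 = -3/7 + (0 - 4*(-⅒))²/7 = -3/7 + (0 + ⅖)²/7 = -3/7 + (⅖)²/7 = -3/7 + (⅐)*(4/25) = -3/7 + 4/175 = -71/175 ≈ -0.40571)
K² = (-71/175)² = 5041/30625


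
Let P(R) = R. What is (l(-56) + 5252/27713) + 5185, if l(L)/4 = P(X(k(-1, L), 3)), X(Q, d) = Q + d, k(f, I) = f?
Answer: 143918861/27713 ≈ 5193.2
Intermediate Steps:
l(L) = 8 (l(L) = 4*(-1 + 3) = 4*2 = 8)
(l(-56) + 5252/27713) + 5185 = (8 + 5252/27713) + 5185 = 226956/27713 + 5185 = 143918861/27713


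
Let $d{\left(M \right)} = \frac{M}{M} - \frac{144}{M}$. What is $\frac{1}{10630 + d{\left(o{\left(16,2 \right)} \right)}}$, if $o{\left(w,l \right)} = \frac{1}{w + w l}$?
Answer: $\frac{1}{3719} \approx 0.00026889$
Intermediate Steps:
$o{\left(w,l \right)} = \frac{1}{w + l w}$
$d{\left(M \right)} = 1 - \frac{144}{M}$
$\frac{1}{10630 + d{\left(o{\left(16,2 \right)} \right)}} = \frac{1}{10630 + \frac{-144 + \frac{1}{16 \left(1 + 2\right)}}{\frac{1}{16} \frac{1}{1 + 2}}} = \frac{1}{10630 + \frac{-144 + \frac{1}{16 \cdot 3}}{\frac{1}{16} \cdot \frac{1}{3}}} = \frac{1}{10630 + \frac{-144 + \frac{1}{16} \cdot \frac{1}{3}}{\frac{1}{16} \cdot \frac{1}{3}}} = \frac{1}{10630 + \frac{1}{\frac{1}{48}} \left(-144 + \frac{1}{48}\right)} = \frac{1}{10630 + 48 \left(- \frac{6911}{48}\right)} = \frac{1}{10630 - 6911} = \frac{1}{3719}$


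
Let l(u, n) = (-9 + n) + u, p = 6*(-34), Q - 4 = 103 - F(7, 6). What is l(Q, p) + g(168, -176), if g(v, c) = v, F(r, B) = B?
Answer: 56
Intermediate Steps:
Q = 101 (Q = 4 + (103 - 1*6) = 4 + (103 - 6) = 4 + 97 = 101)
p = -204
l(u, n) = -9 + n + u
l(Q, p) + g(168, -176) = (-9 - 204 + 101) + 168 = -112 + 168 = 56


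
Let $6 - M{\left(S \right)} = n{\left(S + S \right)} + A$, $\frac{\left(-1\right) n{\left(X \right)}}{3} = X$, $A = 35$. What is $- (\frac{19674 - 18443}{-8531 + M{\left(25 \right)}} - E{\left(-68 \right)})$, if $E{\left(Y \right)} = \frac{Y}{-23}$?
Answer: $\frac{600193}{193430} \approx 3.1029$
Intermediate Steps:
$n{\left(X \right)} = - 3 X$
$E{\left(Y \right)} = - \frac{Y}{23}$ ($E{\left(Y \right)} = Y \left(- \frac{1}{23}\right) = - \frac{Y}{23}$)
$M{\left(S \right)} = -29 + 6 S$ ($M{\left(S \right)} = 6 - \left(- 3 \left(S + S\right) + 35\right) = 6 - \left(- 3 \cdot 2 S + 35\right) = 6 - \left(- 6 S + 35\right) = 6 - \left(35 - 6 S\right) = 6 + \left(-35 + 6 S\right) = -29 + 6 S$)
$- (\frac{19674 - 18443}{-8531 + M{\left(25 \right)}} - E{\left(-68 \right)}) = - (\frac{19674 - 18443}{-8531 + \left(-29 + 6 \cdot 25\right)} - \left(- \frac{1}{23}\right) \left(-68\right)) = - (\frac{1231}{-8531 + \left(-29 + 150\right)} - \frac{68}{23}) = - (\frac{1231}{-8531 + 121} - \frac{68}{23}) = - (\frac{1231}{-8410} - \frac{68}{23}) = - (1231 \left(- \frac{1}{8410}\right) - \frac{68}{23}) = - (- \frac{1231}{8410} - \frac{68}{23}) = \left(-1\right) \left(- \frac{600193}{193430}\right) = \frac{600193}{193430}$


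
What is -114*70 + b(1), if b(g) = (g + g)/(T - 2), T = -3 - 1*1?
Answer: -23941/3 ≈ -7980.3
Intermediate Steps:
T = -4 (T = -3 - 1 = -4)
b(g) = -g/3 (b(g) = (g + g)/(-4 - 2) = (2*g)/(-6) = (2*g)*(-⅙) = -g/3)
-114*70 + b(1) = -114*70 - ⅓*1 = -7980 - ⅓ = -23941/3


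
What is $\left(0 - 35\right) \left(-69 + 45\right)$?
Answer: $840$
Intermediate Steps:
$\left(0 - 35\right) \left(-69 + 45\right) = \left(-35\right) \left(-24\right) = 840$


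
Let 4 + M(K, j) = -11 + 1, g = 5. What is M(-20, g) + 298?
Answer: 284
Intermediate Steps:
M(K, j) = -14 (M(K, j) = -4 + (-11 + 1) = -4 - 10 = -14)
M(-20, g) + 298 = -14 + 298 = 284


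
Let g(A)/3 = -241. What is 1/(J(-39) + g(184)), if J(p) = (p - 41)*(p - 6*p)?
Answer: -1/16323 ≈ -6.1263e-5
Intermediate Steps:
g(A) = -723 (g(A) = 3*(-241) = -723)
J(p) = -5*p*(-41 + p) (J(p) = (-41 + p)*(-5*p) = -5*p*(-41 + p))
1/(J(-39) + g(184)) = 1/(5*(-39)*(41 - 1*(-39)) - 723) = 1/(5*(-39)*(41 + 39) - 723) = 1/(5*(-39)*80 - 723) = 1/(-15600 - 723) = 1/(-16323) = -1/16323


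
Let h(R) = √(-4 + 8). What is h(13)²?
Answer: 4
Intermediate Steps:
h(R) = 2 (h(R) = √4 = 2)
h(13)² = 2² = 4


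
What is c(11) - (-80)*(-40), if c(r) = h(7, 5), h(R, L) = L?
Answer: -3195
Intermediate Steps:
c(r) = 5
c(11) - (-80)*(-40) = 5 - (-80)*(-40) = 5 - 1*3200 = 5 - 3200 = -3195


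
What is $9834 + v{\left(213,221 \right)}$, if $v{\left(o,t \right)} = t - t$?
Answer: $9834$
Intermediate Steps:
$v{\left(o,t \right)} = 0$
$9834 + v{\left(213,221 \right)} = 9834 + 0 = 9834$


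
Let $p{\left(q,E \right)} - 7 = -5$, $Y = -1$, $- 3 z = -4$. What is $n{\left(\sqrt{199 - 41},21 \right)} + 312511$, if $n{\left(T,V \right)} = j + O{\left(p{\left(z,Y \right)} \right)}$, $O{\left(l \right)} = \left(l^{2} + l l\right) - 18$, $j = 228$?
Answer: $312729$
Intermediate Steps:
$z = \frac{4}{3}$ ($z = \left(- \frac{1}{3}\right) \left(-4\right) = \frac{4}{3} \approx 1.3333$)
$p{\left(q,E \right)} = 2$ ($p{\left(q,E \right)} = 7 - 5 = 2$)
$O{\left(l \right)} = -18 + 2 l^{2}$ ($O{\left(l \right)} = \left(l^{2} + l^{2}\right) - 18 = 2 l^{2} - 18 = -18 + 2 l^{2}$)
$n{\left(T,V \right)} = 218$ ($n{\left(T,V \right)} = 228 - \left(18 - 2 \cdot 2^{2}\right) = 228 + \left(-18 + 2 \cdot 4\right) = 228 + \left(-18 + 8\right) = 228 - 10 = 218$)
$n{\left(\sqrt{199 - 41},21 \right)} + 312511 = 218 + 312511 = 312729$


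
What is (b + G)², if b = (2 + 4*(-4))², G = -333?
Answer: 18769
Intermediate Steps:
b = 196 (b = (2 - 16)² = (-14)² = 196)
(b + G)² = (196 - 333)² = (-137)² = 18769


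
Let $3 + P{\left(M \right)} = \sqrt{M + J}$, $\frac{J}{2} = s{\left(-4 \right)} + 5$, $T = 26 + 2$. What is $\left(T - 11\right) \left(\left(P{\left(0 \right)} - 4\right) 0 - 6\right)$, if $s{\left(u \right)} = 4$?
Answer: $-102$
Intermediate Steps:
$T = 28$
$J = 18$ ($J = 2 \left(4 + 5\right) = 2 \cdot 9 = 18$)
$P{\left(M \right)} = -3 + \sqrt{18 + M}$ ($P{\left(M \right)} = -3 + \sqrt{M + 18} = -3 + \sqrt{18 + M}$)
$\left(T - 11\right) \left(\left(P{\left(0 \right)} - 4\right) 0 - 6\right) = \left(28 - 11\right) \left(\left(\left(-3 + \sqrt{18 + 0}\right) - 4\right) 0 - 6\right) = 17 \left(\left(\left(-3 + \sqrt{18}\right) - 4\right) 0 - 6\right) = 17 \left(\left(\left(-3 + 3 \sqrt{2}\right) - 4\right) 0 - 6\right) = 17 \left(\left(-7 + 3 \sqrt{2}\right) 0 - 6\right) = 17 \left(0 - 6\right) = 17 \left(-6\right) = -102$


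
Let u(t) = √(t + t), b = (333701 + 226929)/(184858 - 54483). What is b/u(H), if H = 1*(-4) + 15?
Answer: 8009*√22/40975 ≈ 0.91679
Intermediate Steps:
b = 16018/3725 (b = 560630/130375 = 560630*(1/130375) = 16018/3725 ≈ 4.3001)
H = 11 (H = -4 + 15 = 11)
u(t) = √2*√t (u(t) = √(2*t) = √2*√t)
b/u(H) = 16018/(3725*((√2*√11))) = 16018/(3725*(√22)) = 16018*(√22/22)/3725 = 8009*√22/40975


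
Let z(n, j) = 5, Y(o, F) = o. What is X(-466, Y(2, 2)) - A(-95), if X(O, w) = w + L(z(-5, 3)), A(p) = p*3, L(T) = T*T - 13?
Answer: 299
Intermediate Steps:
L(T) = -13 + T² (L(T) = T² - 13 = -13 + T²)
A(p) = 3*p
X(O, w) = 12 + w (X(O, w) = w + (-13 + 5²) = w + (-13 + 25) = w + 12 = 12 + w)
X(-466, Y(2, 2)) - A(-95) = (12 + 2) - 3*(-95) = 14 - 1*(-285) = 14 + 285 = 299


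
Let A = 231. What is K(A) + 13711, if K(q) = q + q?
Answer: 14173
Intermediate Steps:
K(q) = 2*q
K(A) + 13711 = 2*231 + 13711 = 462 + 13711 = 14173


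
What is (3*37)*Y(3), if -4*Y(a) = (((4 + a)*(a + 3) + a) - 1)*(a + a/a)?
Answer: -4884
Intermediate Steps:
Y(a) = -(1 + a)*(-1 + a + (3 + a)*(4 + a))/4 (Y(a) = -(((4 + a)*(a + 3) + a) - 1)*(a + a/a)/4 = -(((4 + a)*(3 + a) + a) - 1)*(a + 1)/4 = -(((3 + a)*(4 + a) + a) - 1)*(1 + a)/4 = -((a + (3 + a)*(4 + a)) - 1)*(1 + a)/4 = -(-1 + a + (3 + a)*(4 + a))*(1 + a)/4 = -(1 + a)*(-1 + a + (3 + a)*(4 + a))/4)
(3*37)*Y(3) = (3*37)*(-11/4 - 19/4*3 - 9/4*3² - ¼*3³) = 111*(-11/4 - 57/4 - 9/4*9 - ¼*27) = 111*(-11/4 - 57/4 - 81/4 - 27/4) = 111*(-44) = -4884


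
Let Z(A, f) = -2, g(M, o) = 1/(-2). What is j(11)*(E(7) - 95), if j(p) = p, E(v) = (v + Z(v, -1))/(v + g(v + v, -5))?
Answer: -13475/13 ≈ -1036.5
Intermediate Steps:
g(M, o) = -½
E(v) = (-2 + v)/(-½ + v) (E(v) = (v - 2)/(v - ½) = (-2 + v)/(-½ + v))
j(11)*(E(7) - 95) = 11*(2*(-2 + 7)/(-1 + 2*7) - 95) = 11*(2*5/(-1 + 14) - 95) = 11*(2*5/13 - 95) = 11*(2*(1/13)*5 - 95) = 11*(10/13 - 95) = 11*(-1225/13) = -13475/13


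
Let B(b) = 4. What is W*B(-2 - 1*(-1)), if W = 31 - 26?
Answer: 20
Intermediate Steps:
W = 5
W*B(-2 - 1*(-1)) = 5*4 = 20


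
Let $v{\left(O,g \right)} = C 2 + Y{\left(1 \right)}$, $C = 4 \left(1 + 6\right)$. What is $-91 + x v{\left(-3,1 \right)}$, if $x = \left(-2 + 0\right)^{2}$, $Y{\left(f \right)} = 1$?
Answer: $137$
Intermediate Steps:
$C = 28$ ($C = 4 \cdot 7 = 28$)
$x = 4$ ($x = \left(-2\right)^{2} = 4$)
$v{\left(O,g \right)} = 57$ ($v{\left(O,g \right)} = 28 \cdot 2 + 1 = 56 + 1 = 57$)
$-91 + x v{\left(-3,1 \right)} = -91 + 4 \cdot 57 = -91 + 228 = 137$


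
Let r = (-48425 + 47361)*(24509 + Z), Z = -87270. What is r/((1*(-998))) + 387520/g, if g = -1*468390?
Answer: -1563919776076/23372661 ≈ -66912.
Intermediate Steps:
g = -468390
r = 66777704 (r = (-48425 + 47361)*(24509 - 87270) = -1064*(-62761) = 66777704)
r/((1*(-998))) + 387520/g = 66777704/((1*(-998))) + 387520/(-468390) = 66777704/(-998) + 387520*(-1/468390) = 66777704*(-1/998) - 38752/46839 = -33388852/499 - 38752/46839 = -1563919776076/23372661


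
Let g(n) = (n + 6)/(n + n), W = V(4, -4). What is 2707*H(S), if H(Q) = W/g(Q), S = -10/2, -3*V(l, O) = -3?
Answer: -27070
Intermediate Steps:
V(l, O) = 1 (V(l, O) = -⅓*(-3) = 1)
W = 1
S = -5 (S = -10*½ = -5)
g(n) = (6 + n)/(2*n) (g(n) = (6 + n)/((2*n)) = (6 + n)*(1/(2*n)) = (6 + n)/(2*n))
H(Q) = 2*Q/(6 + Q) (H(Q) = 1/((6 + Q)/(2*Q)) = 1*(2*Q/(6 + Q)) = 2*Q/(6 + Q))
2707*H(S) = 2707*(2*(-5)/(6 - 5)) = 2707*(2*(-5)/1) = 2707*(2*(-5)*1) = 2707*(-10) = -27070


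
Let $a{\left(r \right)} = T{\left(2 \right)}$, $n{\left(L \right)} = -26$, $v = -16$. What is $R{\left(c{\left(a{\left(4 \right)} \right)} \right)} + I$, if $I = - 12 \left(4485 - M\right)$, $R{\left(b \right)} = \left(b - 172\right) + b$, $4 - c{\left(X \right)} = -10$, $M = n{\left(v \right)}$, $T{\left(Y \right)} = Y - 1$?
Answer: $-54276$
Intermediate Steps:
$T{\left(Y \right)} = -1 + Y$ ($T{\left(Y \right)} = Y - 1 = -1 + Y$)
$a{\left(r \right)} = 1$ ($a{\left(r \right)} = -1 + 2 = 1$)
$M = -26$
$c{\left(X \right)} = 14$ ($c{\left(X \right)} = 4 - -10 = 4 + 10 = 14$)
$R{\left(b \right)} = -172 + 2 b$ ($R{\left(b \right)} = \left(-172 + b\right) + b = -172 + 2 b$)
$I = -54132$ ($I = - 12 \left(4485 - -26\right) = - 12 \left(4485 + 26\right) = \left(-12\right) 4511 = -54132$)
$R{\left(c{\left(a{\left(4 \right)} \right)} \right)} + I = \left(-172 + 2 \cdot 14\right) - 54132 = \left(-172 + 28\right) - 54132 = -144 - 54132 = -54276$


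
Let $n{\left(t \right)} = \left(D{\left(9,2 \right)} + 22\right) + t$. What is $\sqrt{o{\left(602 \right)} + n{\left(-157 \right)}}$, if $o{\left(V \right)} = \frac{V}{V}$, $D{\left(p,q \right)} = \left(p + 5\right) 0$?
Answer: $i \sqrt{134} \approx 11.576 i$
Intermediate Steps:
$D{\left(p,q \right)} = 0$ ($D{\left(p,q \right)} = \left(5 + p\right) 0 = 0$)
$o{\left(V \right)} = 1$
$n{\left(t \right)} = 22 + t$ ($n{\left(t \right)} = \left(0 + 22\right) + t = 22 + t$)
$\sqrt{o{\left(602 \right)} + n{\left(-157 \right)}} = \sqrt{1 + \left(22 - 157\right)} = \sqrt{1 - 135} = \sqrt{-134} = i \sqrt{134}$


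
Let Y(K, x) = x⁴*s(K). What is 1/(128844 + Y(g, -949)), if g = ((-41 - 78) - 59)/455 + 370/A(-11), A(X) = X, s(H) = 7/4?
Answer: 4/5677575643783 ≈ 7.0453e-13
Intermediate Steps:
s(H) = 7/4 (s(H) = 7*(¼) = 7/4)
g = -170308/5005 (g = ((-41 - 78) - 59)/455 + 370/(-11) = (-119 - 59)*(1/455) + 370*(-1/11) = -178*1/455 - 370/11 = -178/455 - 370/11 = -170308/5005 ≈ -34.028)
Y(K, x) = 7*x⁴/4 (Y(K, x) = x⁴*(7/4) = 7*x⁴/4)
1/(128844 + Y(g, -949)) = 1/(128844 + (7/4)*(-949)⁴) = 1/(128844 + (7/4)*811082161201) = 1/(128844 + 5677575128407/4) = 1/(5677575643783/4) = 4/5677575643783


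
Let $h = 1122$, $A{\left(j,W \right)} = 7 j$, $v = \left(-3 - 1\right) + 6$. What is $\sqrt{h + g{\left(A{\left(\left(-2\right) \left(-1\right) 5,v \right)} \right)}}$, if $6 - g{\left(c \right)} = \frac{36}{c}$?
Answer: $\frac{\sqrt{1381170}}{35} \approx 33.578$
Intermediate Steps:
$v = 2$ ($v = -4 + 6 = 2$)
$g{\left(c \right)} = 6 - \frac{36}{c}$
$\sqrt{h + g{\left(A{\left(\left(-2\right) \left(-1\right) 5,v \right)} \right)}} = \sqrt{1122 + \left(6 - \frac{36}{7 \left(-2\right) \left(-1\right) 5}\right)} = \sqrt{1122 + \left(6 - \frac{36}{7 \cdot 2 \cdot 5}\right)} = \sqrt{1122 + \left(6 - \frac{36}{7 \cdot 10}\right)} = \sqrt{1122 + \left(6 - \frac{36}{70}\right)} = \sqrt{1122 + \left(6 - \frac{18}{35}\right)} = \sqrt{1122 + \frac{192}{35}} = \sqrt{\frac{39462}{35}} = \frac{\sqrt{1381170}}{35}$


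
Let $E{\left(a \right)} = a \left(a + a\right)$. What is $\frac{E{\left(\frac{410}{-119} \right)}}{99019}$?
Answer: $\frac{336200}{1402208059} \approx 0.00023976$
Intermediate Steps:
$E{\left(a \right)} = 2 a^{2}$ ($E{\left(a \right)} = a 2 a = 2 a^{2}$)
$\frac{E{\left(\frac{410}{-119} \right)}}{99019} = \frac{2 \left(\frac{410}{-119}\right)^{2}}{99019} = 2 \left(410 \left(- \frac{1}{119}\right)\right)^{2} \cdot \frac{1}{99019} = 2 \left(- \frac{410}{119}\right)^{2} \cdot \frac{1}{99019} = 2 \cdot \frac{168100}{14161} \cdot \frac{1}{99019} = \frac{336200}{14161} \cdot \frac{1}{99019} = \frac{336200}{1402208059}$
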